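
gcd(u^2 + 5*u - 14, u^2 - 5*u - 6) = 1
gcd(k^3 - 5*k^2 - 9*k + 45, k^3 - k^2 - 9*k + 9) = k^2 - 9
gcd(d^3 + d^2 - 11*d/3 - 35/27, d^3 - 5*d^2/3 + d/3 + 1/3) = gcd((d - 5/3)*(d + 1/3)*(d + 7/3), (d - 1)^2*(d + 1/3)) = d + 1/3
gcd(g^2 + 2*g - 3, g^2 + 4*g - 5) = g - 1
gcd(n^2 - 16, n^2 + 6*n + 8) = n + 4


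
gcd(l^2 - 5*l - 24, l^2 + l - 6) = l + 3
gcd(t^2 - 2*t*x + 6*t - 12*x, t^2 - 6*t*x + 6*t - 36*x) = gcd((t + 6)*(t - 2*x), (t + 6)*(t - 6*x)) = t + 6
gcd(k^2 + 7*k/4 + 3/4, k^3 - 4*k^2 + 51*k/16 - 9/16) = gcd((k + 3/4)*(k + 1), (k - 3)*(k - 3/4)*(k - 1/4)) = 1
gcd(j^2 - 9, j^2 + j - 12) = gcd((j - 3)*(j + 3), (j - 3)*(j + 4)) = j - 3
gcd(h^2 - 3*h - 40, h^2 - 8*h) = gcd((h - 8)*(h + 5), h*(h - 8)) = h - 8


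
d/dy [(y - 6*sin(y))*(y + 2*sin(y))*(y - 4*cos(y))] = -4*sqrt(2)*y^2*cos(y + pi/4) + 3*y^2 - 12*y*sin(2*y) - 8*sqrt(2)*y*sin(y + pi/4) + 16*y*cos(2*y) - 12*sin(y) + 8*sin(2*y) + 36*sin(3*y) + 6*cos(2*y) - 6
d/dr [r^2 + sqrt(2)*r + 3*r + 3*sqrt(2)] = 2*r + sqrt(2) + 3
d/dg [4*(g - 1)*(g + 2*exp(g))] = 8*g*exp(g) + 8*g - 4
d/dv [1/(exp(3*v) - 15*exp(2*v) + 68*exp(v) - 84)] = (-3*exp(2*v) + 30*exp(v) - 68)*exp(v)/(exp(3*v) - 15*exp(2*v) + 68*exp(v) - 84)^2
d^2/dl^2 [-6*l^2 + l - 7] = -12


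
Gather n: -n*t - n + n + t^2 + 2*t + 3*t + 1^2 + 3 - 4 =-n*t + t^2 + 5*t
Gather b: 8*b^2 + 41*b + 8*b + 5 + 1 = 8*b^2 + 49*b + 6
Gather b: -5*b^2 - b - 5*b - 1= -5*b^2 - 6*b - 1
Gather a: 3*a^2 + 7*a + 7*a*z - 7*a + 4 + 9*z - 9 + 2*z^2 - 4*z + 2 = 3*a^2 + 7*a*z + 2*z^2 + 5*z - 3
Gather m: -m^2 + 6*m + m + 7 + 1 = -m^2 + 7*m + 8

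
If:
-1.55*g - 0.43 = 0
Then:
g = -0.28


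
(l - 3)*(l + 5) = l^2 + 2*l - 15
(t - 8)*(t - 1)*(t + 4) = t^3 - 5*t^2 - 28*t + 32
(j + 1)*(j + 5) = j^2 + 6*j + 5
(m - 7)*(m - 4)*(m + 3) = m^3 - 8*m^2 - 5*m + 84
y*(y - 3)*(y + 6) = y^3 + 3*y^2 - 18*y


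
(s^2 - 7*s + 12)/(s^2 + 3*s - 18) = (s - 4)/(s + 6)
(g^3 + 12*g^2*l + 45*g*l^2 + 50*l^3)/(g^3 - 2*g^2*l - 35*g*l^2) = (g^2 + 7*g*l + 10*l^2)/(g*(g - 7*l))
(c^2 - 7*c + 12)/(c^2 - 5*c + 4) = (c - 3)/(c - 1)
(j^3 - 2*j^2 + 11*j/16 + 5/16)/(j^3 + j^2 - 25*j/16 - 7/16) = (4*j - 5)/(4*j + 7)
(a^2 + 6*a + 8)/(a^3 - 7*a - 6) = (a + 4)/(a^2 - 2*a - 3)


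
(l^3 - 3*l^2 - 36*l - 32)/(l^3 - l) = (l^2 - 4*l - 32)/(l*(l - 1))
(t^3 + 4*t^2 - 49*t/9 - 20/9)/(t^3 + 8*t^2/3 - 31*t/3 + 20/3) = (t + 1/3)/(t - 1)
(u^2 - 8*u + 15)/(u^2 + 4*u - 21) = (u - 5)/(u + 7)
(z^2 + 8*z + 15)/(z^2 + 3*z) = (z + 5)/z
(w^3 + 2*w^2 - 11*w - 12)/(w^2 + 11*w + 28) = (w^2 - 2*w - 3)/(w + 7)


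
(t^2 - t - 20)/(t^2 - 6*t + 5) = (t + 4)/(t - 1)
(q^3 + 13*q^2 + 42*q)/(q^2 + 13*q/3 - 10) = 3*q*(q + 7)/(3*q - 5)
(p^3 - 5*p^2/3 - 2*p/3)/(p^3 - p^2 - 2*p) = (p + 1/3)/(p + 1)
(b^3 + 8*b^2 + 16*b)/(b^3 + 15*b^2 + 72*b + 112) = b/(b + 7)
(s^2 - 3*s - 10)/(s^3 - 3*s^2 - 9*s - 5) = (s + 2)/(s^2 + 2*s + 1)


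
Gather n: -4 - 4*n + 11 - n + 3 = 10 - 5*n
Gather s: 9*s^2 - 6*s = 9*s^2 - 6*s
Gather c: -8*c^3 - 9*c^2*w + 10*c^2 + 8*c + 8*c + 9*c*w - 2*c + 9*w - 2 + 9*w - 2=-8*c^3 + c^2*(10 - 9*w) + c*(9*w + 14) + 18*w - 4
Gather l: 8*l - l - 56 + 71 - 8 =7*l + 7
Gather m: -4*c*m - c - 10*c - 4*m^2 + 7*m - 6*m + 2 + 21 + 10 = -11*c - 4*m^2 + m*(1 - 4*c) + 33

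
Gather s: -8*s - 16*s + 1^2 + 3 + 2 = 6 - 24*s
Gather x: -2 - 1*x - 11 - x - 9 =-2*x - 22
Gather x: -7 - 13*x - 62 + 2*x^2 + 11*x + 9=2*x^2 - 2*x - 60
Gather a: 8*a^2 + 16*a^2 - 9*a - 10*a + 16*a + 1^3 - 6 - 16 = 24*a^2 - 3*a - 21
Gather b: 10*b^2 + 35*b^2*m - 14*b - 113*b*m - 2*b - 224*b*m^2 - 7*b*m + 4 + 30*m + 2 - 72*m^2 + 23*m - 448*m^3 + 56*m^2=b^2*(35*m + 10) + b*(-224*m^2 - 120*m - 16) - 448*m^3 - 16*m^2 + 53*m + 6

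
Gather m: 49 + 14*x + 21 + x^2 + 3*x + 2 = x^2 + 17*x + 72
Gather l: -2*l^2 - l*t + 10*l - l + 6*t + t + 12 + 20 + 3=-2*l^2 + l*(9 - t) + 7*t + 35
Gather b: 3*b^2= 3*b^2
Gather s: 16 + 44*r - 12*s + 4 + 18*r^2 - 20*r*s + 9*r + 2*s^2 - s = 18*r^2 + 53*r + 2*s^2 + s*(-20*r - 13) + 20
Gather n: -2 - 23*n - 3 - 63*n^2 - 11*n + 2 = -63*n^2 - 34*n - 3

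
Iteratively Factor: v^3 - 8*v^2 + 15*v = (v)*(v^2 - 8*v + 15) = v*(v - 5)*(v - 3)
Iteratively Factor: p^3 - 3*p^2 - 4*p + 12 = (p - 2)*(p^2 - p - 6) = (p - 3)*(p - 2)*(p + 2)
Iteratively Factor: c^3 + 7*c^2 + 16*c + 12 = (c + 2)*(c^2 + 5*c + 6) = (c + 2)*(c + 3)*(c + 2)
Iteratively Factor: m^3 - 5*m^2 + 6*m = (m - 2)*(m^2 - 3*m) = (m - 3)*(m - 2)*(m)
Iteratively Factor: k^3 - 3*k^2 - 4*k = (k)*(k^2 - 3*k - 4) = k*(k + 1)*(k - 4)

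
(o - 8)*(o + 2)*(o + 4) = o^3 - 2*o^2 - 40*o - 64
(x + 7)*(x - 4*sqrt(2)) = x^2 - 4*sqrt(2)*x + 7*x - 28*sqrt(2)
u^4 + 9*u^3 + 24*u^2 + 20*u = u*(u + 2)^2*(u + 5)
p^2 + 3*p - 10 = (p - 2)*(p + 5)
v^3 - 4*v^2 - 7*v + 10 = (v - 5)*(v - 1)*(v + 2)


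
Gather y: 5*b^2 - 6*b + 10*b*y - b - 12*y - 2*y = 5*b^2 - 7*b + y*(10*b - 14)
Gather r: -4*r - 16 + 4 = -4*r - 12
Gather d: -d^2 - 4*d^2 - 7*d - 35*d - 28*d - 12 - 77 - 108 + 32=-5*d^2 - 70*d - 165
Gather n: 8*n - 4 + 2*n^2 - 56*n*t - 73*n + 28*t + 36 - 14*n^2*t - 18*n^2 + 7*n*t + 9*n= n^2*(-14*t - 16) + n*(-49*t - 56) + 28*t + 32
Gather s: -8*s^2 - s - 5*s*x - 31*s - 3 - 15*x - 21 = -8*s^2 + s*(-5*x - 32) - 15*x - 24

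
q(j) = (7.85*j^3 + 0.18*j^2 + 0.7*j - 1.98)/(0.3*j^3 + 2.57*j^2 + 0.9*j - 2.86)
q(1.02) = 6.91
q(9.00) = 13.29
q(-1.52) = -46.02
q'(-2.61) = 4.29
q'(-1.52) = -255.81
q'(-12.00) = 14.63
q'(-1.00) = -31.60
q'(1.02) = -22.20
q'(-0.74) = -8.63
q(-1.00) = 6.95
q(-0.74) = 2.49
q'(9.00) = 0.73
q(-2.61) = -20.41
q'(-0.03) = -0.07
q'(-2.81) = 5.79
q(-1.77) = -23.87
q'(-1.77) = -28.18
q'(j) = (-0.9*j^2 - 5.14*j - 0.9)*(7.85*j^3 + 0.18*j^2 + 0.7*j - 1.98)/(0.3*j^3 + 2.57*j^2 + 0.9*j - 2.86)^2 + (23.55*j^2 + 0.36*j + 0.7)/(0.3*j^3 + 2.57*j^2 + 0.9*j - 2.86) = (20.1205*j^4 + 13.71*j^3 - 67.208*j^2 + 9.1476*j - 0.22)/(0.09*j^6 + 1.542*j^5 + 7.1449*j^4 + 2.91*j^3 - 13.8904*j^2 - 5.148*j + 8.1796)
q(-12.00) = 83.65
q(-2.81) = -21.42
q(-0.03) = 0.69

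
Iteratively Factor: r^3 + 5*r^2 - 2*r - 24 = (r + 3)*(r^2 + 2*r - 8) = (r + 3)*(r + 4)*(r - 2)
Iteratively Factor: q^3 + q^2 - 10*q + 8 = (q + 4)*(q^2 - 3*q + 2) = (q - 1)*(q + 4)*(q - 2)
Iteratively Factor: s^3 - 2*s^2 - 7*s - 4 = (s + 1)*(s^2 - 3*s - 4) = (s + 1)^2*(s - 4)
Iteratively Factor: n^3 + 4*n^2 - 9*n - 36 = (n + 3)*(n^2 + n - 12) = (n + 3)*(n + 4)*(n - 3)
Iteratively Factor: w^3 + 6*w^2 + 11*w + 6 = (w + 1)*(w^2 + 5*w + 6) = (w + 1)*(w + 2)*(w + 3)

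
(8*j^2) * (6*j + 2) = 48*j^3 + 16*j^2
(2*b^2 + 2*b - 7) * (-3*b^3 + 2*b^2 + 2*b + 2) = -6*b^5 - 2*b^4 + 29*b^3 - 6*b^2 - 10*b - 14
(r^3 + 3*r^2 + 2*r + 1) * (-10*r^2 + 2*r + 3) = -10*r^5 - 28*r^4 - 11*r^3 + 3*r^2 + 8*r + 3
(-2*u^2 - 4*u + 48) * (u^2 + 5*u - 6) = -2*u^4 - 14*u^3 + 40*u^2 + 264*u - 288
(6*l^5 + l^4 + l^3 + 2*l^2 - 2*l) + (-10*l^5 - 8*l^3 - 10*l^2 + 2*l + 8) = -4*l^5 + l^4 - 7*l^3 - 8*l^2 + 8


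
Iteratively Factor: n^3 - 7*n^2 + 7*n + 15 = (n - 5)*(n^2 - 2*n - 3) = (n - 5)*(n - 3)*(n + 1)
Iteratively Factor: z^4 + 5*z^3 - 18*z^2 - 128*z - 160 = (z - 5)*(z^3 + 10*z^2 + 32*z + 32) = (z - 5)*(z + 4)*(z^2 + 6*z + 8) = (z - 5)*(z + 2)*(z + 4)*(z + 4)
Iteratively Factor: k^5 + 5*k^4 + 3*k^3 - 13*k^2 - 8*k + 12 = (k + 2)*(k^4 + 3*k^3 - 3*k^2 - 7*k + 6) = (k - 1)*(k + 2)*(k^3 + 4*k^2 + k - 6) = (k - 1)^2*(k + 2)*(k^2 + 5*k + 6) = (k - 1)^2*(k + 2)*(k + 3)*(k + 2)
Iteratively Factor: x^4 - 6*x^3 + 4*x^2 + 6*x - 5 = (x - 1)*(x^3 - 5*x^2 - x + 5) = (x - 1)^2*(x^2 - 4*x - 5) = (x - 1)^2*(x + 1)*(x - 5)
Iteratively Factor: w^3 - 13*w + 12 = (w - 3)*(w^2 + 3*w - 4) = (w - 3)*(w + 4)*(w - 1)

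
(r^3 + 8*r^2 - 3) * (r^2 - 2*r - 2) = r^5 + 6*r^4 - 18*r^3 - 19*r^2 + 6*r + 6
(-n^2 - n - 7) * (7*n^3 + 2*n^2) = -7*n^5 - 9*n^4 - 51*n^3 - 14*n^2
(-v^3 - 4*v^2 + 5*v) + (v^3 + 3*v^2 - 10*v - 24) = -v^2 - 5*v - 24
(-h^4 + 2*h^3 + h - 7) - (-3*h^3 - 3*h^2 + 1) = -h^4 + 5*h^3 + 3*h^2 + h - 8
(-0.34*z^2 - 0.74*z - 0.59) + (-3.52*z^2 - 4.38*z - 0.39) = -3.86*z^2 - 5.12*z - 0.98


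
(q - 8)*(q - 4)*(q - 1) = q^3 - 13*q^2 + 44*q - 32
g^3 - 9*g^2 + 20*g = g*(g - 5)*(g - 4)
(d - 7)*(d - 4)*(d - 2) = d^3 - 13*d^2 + 50*d - 56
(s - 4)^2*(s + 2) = s^3 - 6*s^2 + 32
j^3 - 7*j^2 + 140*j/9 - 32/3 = (j - 3)*(j - 8/3)*(j - 4/3)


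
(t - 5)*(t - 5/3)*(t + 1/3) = t^3 - 19*t^2/3 + 55*t/9 + 25/9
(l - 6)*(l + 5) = l^2 - l - 30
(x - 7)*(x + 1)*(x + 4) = x^3 - 2*x^2 - 31*x - 28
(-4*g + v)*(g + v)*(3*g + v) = -12*g^3 - 13*g^2*v + v^3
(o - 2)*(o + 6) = o^2 + 4*o - 12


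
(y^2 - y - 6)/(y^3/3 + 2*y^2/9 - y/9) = 9*(y^2 - y - 6)/(y*(3*y^2 + 2*y - 1))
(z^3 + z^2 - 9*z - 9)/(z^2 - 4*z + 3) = (z^2 + 4*z + 3)/(z - 1)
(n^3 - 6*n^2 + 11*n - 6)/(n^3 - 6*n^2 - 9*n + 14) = (n^2 - 5*n + 6)/(n^2 - 5*n - 14)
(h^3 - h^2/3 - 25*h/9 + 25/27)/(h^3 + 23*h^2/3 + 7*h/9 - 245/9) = (9*h^2 + 12*h - 5)/(3*(3*h^2 + 28*h + 49))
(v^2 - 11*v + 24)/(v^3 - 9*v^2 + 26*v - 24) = (v - 8)/(v^2 - 6*v + 8)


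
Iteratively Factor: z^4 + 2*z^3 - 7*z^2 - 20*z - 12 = (z + 2)*(z^3 - 7*z - 6) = (z + 2)^2*(z^2 - 2*z - 3) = (z + 1)*(z + 2)^2*(z - 3)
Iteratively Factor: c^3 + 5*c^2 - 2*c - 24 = (c - 2)*(c^2 + 7*c + 12) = (c - 2)*(c + 4)*(c + 3)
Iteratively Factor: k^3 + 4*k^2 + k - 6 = (k + 2)*(k^2 + 2*k - 3) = (k - 1)*(k + 2)*(k + 3)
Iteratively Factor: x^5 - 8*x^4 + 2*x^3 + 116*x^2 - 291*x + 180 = (x - 1)*(x^4 - 7*x^3 - 5*x^2 + 111*x - 180) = (x - 3)*(x - 1)*(x^3 - 4*x^2 - 17*x + 60) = (x - 5)*(x - 3)*(x - 1)*(x^2 + x - 12) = (x - 5)*(x - 3)^2*(x - 1)*(x + 4)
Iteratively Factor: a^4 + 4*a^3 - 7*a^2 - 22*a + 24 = (a - 2)*(a^3 + 6*a^2 + 5*a - 12) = (a - 2)*(a + 4)*(a^2 + 2*a - 3) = (a - 2)*(a - 1)*(a + 4)*(a + 3)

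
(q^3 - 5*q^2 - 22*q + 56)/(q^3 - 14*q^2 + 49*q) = (q^2 + 2*q - 8)/(q*(q - 7))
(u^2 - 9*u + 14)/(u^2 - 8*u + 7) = (u - 2)/(u - 1)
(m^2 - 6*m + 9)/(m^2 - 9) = (m - 3)/(m + 3)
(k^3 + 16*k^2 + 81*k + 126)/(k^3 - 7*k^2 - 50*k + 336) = (k^2 + 9*k + 18)/(k^2 - 14*k + 48)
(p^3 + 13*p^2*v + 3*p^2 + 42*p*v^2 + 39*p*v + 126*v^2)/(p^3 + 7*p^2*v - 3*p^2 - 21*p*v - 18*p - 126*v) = (p + 6*v)/(p - 6)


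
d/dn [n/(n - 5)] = -5/(n - 5)^2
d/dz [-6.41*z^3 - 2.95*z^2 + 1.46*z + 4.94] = -19.23*z^2 - 5.9*z + 1.46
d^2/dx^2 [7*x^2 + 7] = 14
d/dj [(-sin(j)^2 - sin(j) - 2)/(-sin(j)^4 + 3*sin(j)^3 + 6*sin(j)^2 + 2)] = 2*(-sin(j)^5 - sin(j)^3 + 12*sin(j)^2 + 10*sin(j) - 1)*cos(j)/(sin(j)^4 - 3*sin(j)^3 - 6*sin(j)^2 - 2)^2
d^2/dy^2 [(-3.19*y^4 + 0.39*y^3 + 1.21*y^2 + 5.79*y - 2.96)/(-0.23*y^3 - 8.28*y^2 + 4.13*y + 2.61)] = (4.44089209850063e-16*y^8 + 444.820368*y^6 - 647.089866*y^5 - 161.147172*y^4 - 287.623434000001*y^3 + 1237.667334*y^2 - 1363.366242*y + 337.251796)/(0.012167*y^9 + 1.314036*y^8 + 46.649865*y^7 + 520.058313*y^6 - 867.492219*y^5 - 98.243442*y^4 + 469.770976*y^3 + 35.657037*y^2 - 84.401919*y - 17.779581)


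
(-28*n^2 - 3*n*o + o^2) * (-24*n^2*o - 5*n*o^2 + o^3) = 672*n^4*o + 212*n^3*o^2 - 37*n^2*o^3 - 8*n*o^4 + o^5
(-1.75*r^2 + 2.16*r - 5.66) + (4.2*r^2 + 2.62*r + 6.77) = 2.45*r^2 + 4.78*r + 1.11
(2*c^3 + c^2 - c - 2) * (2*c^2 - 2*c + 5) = 4*c^5 - 2*c^4 + 6*c^3 + 3*c^2 - c - 10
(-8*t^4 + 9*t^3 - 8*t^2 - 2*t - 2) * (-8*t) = 64*t^5 - 72*t^4 + 64*t^3 + 16*t^2 + 16*t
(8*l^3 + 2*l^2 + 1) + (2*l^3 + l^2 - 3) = 10*l^3 + 3*l^2 - 2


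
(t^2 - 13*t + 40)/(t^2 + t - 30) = (t - 8)/(t + 6)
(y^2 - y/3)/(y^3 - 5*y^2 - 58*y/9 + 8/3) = 3*y/(3*y^2 - 14*y - 24)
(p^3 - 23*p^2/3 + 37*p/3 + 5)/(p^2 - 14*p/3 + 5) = (3*p^2 - 14*p - 5)/(3*p - 5)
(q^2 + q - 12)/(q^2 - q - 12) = (-q^2 - q + 12)/(-q^2 + q + 12)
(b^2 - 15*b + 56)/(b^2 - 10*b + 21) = (b - 8)/(b - 3)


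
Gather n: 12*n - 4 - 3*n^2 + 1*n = -3*n^2 + 13*n - 4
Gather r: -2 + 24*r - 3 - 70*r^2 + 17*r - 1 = -70*r^2 + 41*r - 6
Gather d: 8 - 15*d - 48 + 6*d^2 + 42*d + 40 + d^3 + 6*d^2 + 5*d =d^3 + 12*d^2 + 32*d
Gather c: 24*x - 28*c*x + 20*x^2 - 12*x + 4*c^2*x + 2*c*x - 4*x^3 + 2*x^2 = 4*c^2*x - 26*c*x - 4*x^3 + 22*x^2 + 12*x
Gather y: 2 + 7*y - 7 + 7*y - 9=14*y - 14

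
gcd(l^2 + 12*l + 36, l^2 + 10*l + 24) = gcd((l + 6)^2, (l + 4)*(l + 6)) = l + 6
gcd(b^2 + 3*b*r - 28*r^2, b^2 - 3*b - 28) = 1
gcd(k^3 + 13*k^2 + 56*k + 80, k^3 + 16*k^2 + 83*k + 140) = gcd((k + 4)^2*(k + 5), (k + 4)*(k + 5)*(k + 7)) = k^2 + 9*k + 20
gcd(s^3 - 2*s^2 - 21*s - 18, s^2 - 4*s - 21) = s + 3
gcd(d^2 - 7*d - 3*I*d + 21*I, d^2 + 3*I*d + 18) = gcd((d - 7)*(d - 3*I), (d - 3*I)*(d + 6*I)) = d - 3*I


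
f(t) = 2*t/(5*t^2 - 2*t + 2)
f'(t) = 2*t*(2 - 10*t)/(5*t^2 - 2*t + 2)^2 + 2/(5*t^2 - 2*t + 2)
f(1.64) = 0.27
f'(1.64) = -0.15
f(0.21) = 0.23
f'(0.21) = 1.10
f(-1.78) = -0.17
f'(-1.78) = -0.06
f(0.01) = 0.01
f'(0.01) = 1.02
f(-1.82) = -0.16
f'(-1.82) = -0.06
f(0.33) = 0.35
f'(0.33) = 0.82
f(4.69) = 0.09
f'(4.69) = -0.02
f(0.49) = 0.44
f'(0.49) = 0.32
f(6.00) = 0.07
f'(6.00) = -0.01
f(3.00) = 0.15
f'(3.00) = -0.05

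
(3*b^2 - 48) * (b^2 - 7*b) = 3*b^4 - 21*b^3 - 48*b^2 + 336*b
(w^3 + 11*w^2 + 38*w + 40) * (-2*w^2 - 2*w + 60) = -2*w^5 - 24*w^4 - 38*w^3 + 504*w^2 + 2200*w + 2400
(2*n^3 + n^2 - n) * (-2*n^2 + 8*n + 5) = -4*n^5 + 14*n^4 + 20*n^3 - 3*n^2 - 5*n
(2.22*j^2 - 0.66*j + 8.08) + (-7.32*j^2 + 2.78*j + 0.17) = -5.1*j^2 + 2.12*j + 8.25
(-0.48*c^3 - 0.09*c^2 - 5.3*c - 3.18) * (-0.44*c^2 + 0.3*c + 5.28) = 0.2112*c^5 - 0.1044*c^4 - 0.2294*c^3 - 0.666*c^2 - 28.938*c - 16.7904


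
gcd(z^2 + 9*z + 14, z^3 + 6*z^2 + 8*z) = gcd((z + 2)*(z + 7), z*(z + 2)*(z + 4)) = z + 2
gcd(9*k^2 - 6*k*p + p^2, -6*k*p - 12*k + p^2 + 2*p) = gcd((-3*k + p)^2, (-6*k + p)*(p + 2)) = 1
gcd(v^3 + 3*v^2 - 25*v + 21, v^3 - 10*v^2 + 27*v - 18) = v^2 - 4*v + 3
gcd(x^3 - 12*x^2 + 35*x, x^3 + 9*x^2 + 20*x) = x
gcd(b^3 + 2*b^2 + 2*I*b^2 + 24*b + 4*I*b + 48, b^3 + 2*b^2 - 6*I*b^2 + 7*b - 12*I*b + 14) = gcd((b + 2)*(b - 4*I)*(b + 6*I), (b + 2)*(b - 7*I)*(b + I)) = b + 2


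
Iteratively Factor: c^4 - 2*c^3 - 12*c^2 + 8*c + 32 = (c - 4)*(c^3 + 2*c^2 - 4*c - 8) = (c - 4)*(c + 2)*(c^2 - 4) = (c - 4)*(c + 2)^2*(c - 2)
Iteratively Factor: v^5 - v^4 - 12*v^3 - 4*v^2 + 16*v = (v)*(v^4 - v^3 - 12*v^2 - 4*v + 16) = v*(v - 4)*(v^3 + 3*v^2 - 4) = v*(v - 4)*(v + 2)*(v^2 + v - 2) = v*(v - 4)*(v + 2)^2*(v - 1)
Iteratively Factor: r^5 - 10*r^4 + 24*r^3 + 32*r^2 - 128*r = (r - 4)*(r^4 - 6*r^3 + 32*r) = (r - 4)*(r + 2)*(r^3 - 8*r^2 + 16*r) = (r - 4)^2*(r + 2)*(r^2 - 4*r) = (r - 4)^3*(r + 2)*(r)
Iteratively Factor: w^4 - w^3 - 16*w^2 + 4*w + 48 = (w + 3)*(w^3 - 4*w^2 - 4*w + 16) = (w + 2)*(w + 3)*(w^2 - 6*w + 8) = (w - 2)*(w + 2)*(w + 3)*(w - 4)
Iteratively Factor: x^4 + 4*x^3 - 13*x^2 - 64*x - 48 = (x + 3)*(x^3 + x^2 - 16*x - 16) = (x + 1)*(x + 3)*(x^2 - 16) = (x - 4)*(x + 1)*(x + 3)*(x + 4)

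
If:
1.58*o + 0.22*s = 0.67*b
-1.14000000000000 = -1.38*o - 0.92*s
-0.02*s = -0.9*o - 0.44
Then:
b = -0.43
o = -0.45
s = 1.91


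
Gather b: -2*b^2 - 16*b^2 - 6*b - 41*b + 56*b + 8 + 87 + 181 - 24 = -18*b^2 + 9*b + 252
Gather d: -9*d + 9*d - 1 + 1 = 0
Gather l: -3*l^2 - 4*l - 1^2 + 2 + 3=-3*l^2 - 4*l + 4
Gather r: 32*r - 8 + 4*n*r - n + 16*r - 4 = -n + r*(4*n + 48) - 12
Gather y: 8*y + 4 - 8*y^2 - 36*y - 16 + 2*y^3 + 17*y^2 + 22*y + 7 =2*y^3 + 9*y^2 - 6*y - 5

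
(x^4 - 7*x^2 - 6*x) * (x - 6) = x^5 - 6*x^4 - 7*x^3 + 36*x^2 + 36*x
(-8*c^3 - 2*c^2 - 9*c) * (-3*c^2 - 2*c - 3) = 24*c^5 + 22*c^4 + 55*c^3 + 24*c^2 + 27*c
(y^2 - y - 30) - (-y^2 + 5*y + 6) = 2*y^2 - 6*y - 36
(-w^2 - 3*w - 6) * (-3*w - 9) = 3*w^3 + 18*w^2 + 45*w + 54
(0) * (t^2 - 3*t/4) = 0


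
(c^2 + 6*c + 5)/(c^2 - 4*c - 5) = (c + 5)/(c - 5)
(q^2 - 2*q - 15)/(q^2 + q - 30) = (q + 3)/(q + 6)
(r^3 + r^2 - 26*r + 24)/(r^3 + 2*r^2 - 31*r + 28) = (r + 6)/(r + 7)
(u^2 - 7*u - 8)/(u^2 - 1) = (u - 8)/(u - 1)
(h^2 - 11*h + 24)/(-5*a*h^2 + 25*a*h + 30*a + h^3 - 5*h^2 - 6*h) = (-h^2 + 11*h - 24)/(5*a*h^2 - 25*a*h - 30*a - h^3 + 5*h^2 + 6*h)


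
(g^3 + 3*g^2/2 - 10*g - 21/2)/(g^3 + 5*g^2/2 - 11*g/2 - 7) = (g - 3)/(g - 2)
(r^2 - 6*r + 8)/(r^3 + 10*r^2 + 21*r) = (r^2 - 6*r + 8)/(r*(r^2 + 10*r + 21))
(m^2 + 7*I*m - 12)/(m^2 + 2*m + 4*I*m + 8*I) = (m + 3*I)/(m + 2)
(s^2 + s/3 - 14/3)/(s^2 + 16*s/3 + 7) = (s - 2)/(s + 3)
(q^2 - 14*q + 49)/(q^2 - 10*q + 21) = (q - 7)/(q - 3)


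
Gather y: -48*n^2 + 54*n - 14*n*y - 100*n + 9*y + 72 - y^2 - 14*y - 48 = -48*n^2 - 46*n - y^2 + y*(-14*n - 5) + 24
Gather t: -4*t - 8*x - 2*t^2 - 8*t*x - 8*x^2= -2*t^2 + t*(-8*x - 4) - 8*x^2 - 8*x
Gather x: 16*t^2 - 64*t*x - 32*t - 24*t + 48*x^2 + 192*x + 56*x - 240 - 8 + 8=16*t^2 - 56*t + 48*x^2 + x*(248 - 64*t) - 240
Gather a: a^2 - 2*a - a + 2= a^2 - 3*a + 2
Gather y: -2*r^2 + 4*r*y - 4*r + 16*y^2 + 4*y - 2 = -2*r^2 - 4*r + 16*y^2 + y*(4*r + 4) - 2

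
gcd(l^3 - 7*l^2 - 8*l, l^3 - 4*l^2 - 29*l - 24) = l^2 - 7*l - 8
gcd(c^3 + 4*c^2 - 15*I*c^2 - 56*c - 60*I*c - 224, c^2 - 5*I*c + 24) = c - 8*I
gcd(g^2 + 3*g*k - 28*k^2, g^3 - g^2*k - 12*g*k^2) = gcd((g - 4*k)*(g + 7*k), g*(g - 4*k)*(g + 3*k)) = g - 4*k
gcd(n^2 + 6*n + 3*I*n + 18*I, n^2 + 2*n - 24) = n + 6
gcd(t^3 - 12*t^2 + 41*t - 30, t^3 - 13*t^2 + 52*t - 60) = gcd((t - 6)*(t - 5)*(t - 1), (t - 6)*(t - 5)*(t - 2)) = t^2 - 11*t + 30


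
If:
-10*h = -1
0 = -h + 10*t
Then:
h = 1/10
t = 1/100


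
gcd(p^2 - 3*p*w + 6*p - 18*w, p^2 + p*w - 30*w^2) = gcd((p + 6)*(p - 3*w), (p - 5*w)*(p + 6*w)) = 1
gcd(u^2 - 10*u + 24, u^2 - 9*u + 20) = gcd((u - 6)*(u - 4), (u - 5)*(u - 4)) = u - 4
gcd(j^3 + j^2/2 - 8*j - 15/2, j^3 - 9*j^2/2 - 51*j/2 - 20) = j^2 + 7*j/2 + 5/2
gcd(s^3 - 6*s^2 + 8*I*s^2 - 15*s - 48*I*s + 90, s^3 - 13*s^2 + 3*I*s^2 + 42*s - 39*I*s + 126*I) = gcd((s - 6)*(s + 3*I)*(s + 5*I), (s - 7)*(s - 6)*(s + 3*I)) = s^2 + s*(-6 + 3*I) - 18*I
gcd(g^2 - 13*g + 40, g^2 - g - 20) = g - 5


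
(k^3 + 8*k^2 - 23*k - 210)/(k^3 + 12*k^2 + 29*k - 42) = (k - 5)/(k - 1)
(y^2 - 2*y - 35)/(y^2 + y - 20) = (y - 7)/(y - 4)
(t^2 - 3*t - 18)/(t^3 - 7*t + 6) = (t - 6)/(t^2 - 3*t + 2)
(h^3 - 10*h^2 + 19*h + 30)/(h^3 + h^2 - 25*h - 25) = (h - 6)/(h + 5)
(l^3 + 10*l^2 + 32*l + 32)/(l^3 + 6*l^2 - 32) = (l + 2)/(l - 2)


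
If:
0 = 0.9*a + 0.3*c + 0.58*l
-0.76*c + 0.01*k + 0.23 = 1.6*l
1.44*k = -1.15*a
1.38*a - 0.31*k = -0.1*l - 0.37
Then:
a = -0.16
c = 2.54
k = 0.13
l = -1.06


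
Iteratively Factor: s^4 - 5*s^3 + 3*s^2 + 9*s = (s - 3)*(s^3 - 2*s^2 - 3*s) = (s - 3)*(s + 1)*(s^2 - 3*s) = (s - 3)^2*(s + 1)*(s)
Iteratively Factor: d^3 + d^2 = (d + 1)*(d^2) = d*(d + 1)*(d)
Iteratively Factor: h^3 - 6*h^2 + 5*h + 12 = (h - 4)*(h^2 - 2*h - 3) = (h - 4)*(h - 3)*(h + 1)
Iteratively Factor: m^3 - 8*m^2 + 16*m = (m)*(m^2 - 8*m + 16) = m*(m - 4)*(m - 4)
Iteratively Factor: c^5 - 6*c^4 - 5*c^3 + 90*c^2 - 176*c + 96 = (c - 1)*(c^4 - 5*c^3 - 10*c^2 + 80*c - 96) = (c - 1)*(c + 4)*(c^3 - 9*c^2 + 26*c - 24) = (c - 2)*(c - 1)*(c + 4)*(c^2 - 7*c + 12) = (c - 3)*(c - 2)*(c - 1)*(c + 4)*(c - 4)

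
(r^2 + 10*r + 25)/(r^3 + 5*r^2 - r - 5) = (r + 5)/(r^2 - 1)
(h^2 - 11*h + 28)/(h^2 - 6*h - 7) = (h - 4)/(h + 1)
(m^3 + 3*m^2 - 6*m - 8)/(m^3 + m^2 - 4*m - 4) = (m + 4)/(m + 2)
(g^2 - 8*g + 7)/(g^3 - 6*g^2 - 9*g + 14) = 1/(g + 2)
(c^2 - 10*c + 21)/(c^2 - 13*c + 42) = (c - 3)/(c - 6)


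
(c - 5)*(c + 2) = c^2 - 3*c - 10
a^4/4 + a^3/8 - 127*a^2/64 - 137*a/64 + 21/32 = (a/4 + 1/2)*(a - 3)*(a - 1/4)*(a + 7/4)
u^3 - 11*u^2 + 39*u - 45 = (u - 5)*(u - 3)^2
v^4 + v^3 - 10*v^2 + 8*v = v*(v - 2)*(v - 1)*(v + 4)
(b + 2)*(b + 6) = b^2 + 8*b + 12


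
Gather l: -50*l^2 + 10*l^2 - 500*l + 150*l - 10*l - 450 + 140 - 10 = -40*l^2 - 360*l - 320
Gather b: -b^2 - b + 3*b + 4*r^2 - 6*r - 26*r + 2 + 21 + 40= -b^2 + 2*b + 4*r^2 - 32*r + 63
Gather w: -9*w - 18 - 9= -9*w - 27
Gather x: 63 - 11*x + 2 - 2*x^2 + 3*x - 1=-2*x^2 - 8*x + 64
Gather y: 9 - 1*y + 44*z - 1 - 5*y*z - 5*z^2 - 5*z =y*(-5*z - 1) - 5*z^2 + 39*z + 8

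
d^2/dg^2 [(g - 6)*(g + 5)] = 2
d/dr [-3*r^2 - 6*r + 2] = -6*r - 6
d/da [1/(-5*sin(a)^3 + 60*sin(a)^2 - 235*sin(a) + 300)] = (3*sin(a)^2 - 24*sin(a) + 47)*cos(a)/(5*(sin(a)^3 - 12*sin(a)^2 + 47*sin(a) - 60)^2)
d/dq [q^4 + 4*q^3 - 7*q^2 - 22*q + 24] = 4*q^3 + 12*q^2 - 14*q - 22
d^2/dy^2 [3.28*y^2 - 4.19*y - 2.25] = 6.56000000000000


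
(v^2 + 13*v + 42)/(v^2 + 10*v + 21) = (v + 6)/(v + 3)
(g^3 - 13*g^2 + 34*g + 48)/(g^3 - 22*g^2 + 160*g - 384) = (g + 1)/(g - 8)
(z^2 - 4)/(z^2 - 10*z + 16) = (z + 2)/(z - 8)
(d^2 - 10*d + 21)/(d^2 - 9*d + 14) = (d - 3)/(d - 2)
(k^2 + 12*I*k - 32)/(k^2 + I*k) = (k^2 + 12*I*k - 32)/(k*(k + I))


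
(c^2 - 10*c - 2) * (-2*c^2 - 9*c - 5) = -2*c^4 + 11*c^3 + 89*c^2 + 68*c + 10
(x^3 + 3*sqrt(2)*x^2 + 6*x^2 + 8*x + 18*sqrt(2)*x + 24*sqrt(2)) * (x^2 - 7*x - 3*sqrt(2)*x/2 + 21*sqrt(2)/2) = x^5 - x^4 + 3*sqrt(2)*x^4/2 - 43*x^3 - 3*sqrt(2)*x^3/2 - 51*sqrt(2)*x^2 - 47*x^2 - 84*sqrt(2)*x + 306*x + 504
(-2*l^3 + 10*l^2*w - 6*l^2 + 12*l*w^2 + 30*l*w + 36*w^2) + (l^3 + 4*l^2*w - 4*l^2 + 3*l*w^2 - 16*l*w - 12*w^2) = -l^3 + 14*l^2*w - 10*l^2 + 15*l*w^2 + 14*l*w + 24*w^2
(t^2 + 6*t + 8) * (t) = t^3 + 6*t^2 + 8*t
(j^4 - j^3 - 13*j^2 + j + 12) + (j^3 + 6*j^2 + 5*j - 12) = j^4 - 7*j^2 + 6*j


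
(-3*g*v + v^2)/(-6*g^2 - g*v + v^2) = v/(2*g + v)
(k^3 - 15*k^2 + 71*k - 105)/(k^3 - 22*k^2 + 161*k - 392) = (k^2 - 8*k + 15)/(k^2 - 15*k + 56)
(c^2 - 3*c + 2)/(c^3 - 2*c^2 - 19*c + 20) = (c - 2)/(c^2 - c - 20)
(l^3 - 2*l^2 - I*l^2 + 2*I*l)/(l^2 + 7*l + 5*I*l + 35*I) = l*(l^2 - l*(2 + I) + 2*I)/(l^2 + l*(7 + 5*I) + 35*I)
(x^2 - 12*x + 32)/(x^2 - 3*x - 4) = (x - 8)/(x + 1)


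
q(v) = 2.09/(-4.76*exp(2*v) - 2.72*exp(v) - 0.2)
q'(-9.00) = 0.02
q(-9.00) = -10.43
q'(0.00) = 0.43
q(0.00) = -0.27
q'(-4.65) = 1.10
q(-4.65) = -9.23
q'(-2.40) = 2.88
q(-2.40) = -4.30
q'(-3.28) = 2.53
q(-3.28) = -6.76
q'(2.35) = 0.01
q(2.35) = -0.00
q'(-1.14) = 1.59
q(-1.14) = -1.34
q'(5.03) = 0.00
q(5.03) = -0.00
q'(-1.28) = 1.78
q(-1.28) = -1.58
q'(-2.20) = 2.79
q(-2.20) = -3.73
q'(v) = 2.09*(9.52*exp(2*v) + 2.72*exp(v))/(-4.76*exp(2*v) - 2.72*exp(v) - 0.2)^2 = (19.8968*exp(v) + 5.6848)*exp(v)/(4.76*exp(2*v) + 2.72*exp(v) + 0.2)^2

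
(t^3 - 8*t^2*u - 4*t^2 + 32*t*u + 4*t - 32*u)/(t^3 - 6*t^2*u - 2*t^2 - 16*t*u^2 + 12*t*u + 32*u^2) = (t - 2)/(t + 2*u)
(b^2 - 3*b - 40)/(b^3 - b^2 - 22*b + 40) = (b - 8)/(b^2 - 6*b + 8)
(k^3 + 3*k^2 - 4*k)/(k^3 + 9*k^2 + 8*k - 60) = k*(k^2 + 3*k - 4)/(k^3 + 9*k^2 + 8*k - 60)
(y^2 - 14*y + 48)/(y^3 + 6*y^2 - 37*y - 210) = (y - 8)/(y^2 + 12*y + 35)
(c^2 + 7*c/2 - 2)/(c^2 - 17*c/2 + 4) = (c + 4)/(c - 8)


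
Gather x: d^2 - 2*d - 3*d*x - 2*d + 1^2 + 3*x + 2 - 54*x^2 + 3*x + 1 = d^2 - 4*d - 54*x^2 + x*(6 - 3*d) + 4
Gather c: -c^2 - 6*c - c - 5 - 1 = -c^2 - 7*c - 6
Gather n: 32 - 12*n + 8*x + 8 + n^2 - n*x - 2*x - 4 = n^2 + n*(-x - 12) + 6*x + 36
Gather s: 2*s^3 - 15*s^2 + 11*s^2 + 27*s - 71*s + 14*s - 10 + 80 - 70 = 2*s^3 - 4*s^2 - 30*s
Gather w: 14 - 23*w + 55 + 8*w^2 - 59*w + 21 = 8*w^2 - 82*w + 90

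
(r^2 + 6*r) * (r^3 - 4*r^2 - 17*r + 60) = r^5 + 2*r^4 - 41*r^3 - 42*r^2 + 360*r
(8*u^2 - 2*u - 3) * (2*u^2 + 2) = 16*u^4 - 4*u^3 + 10*u^2 - 4*u - 6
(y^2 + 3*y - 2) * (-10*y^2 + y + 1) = -10*y^4 - 29*y^3 + 24*y^2 + y - 2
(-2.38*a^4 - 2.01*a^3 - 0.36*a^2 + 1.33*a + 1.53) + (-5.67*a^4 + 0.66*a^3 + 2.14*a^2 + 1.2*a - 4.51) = -8.05*a^4 - 1.35*a^3 + 1.78*a^2 + 2.53*a - 2.98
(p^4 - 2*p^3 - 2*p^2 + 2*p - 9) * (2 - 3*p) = -3*p^5 + 8*p^4 + 2*p^3 - 10*p^2 + 31*p - 18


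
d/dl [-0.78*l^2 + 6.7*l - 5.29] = 6.7 - 1.56*l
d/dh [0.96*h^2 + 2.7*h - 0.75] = 1.92*h + 2.7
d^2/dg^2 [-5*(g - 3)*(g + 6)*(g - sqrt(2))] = -30*g - 30 + 10*sqrt(2)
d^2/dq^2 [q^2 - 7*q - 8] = 2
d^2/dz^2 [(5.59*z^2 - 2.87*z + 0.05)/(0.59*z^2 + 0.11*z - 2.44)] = (-2.723676*z^3 + 48.388614*z^2 - 24.770442*z + 65.165802)/(0.205379*z^6 + 0.114873*z^5 - 2.526675*z^4 - 0.948805*z^3 + 10.4493*z^2 + 1.964688*z - 14.526784)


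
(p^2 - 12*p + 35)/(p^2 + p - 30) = (p - 7)/(p + 6)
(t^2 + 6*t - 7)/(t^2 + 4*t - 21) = (t - 1)/(t - 3)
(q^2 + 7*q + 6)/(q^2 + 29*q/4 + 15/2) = 4*(q + 1)/(4*q + 5)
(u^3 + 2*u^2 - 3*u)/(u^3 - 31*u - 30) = u*(-u^2 - 2*u + 3)/(-u^3 + 31*u + 30)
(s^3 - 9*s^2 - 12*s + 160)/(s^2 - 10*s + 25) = (s^2 - 4*s - 32)/(s - 5)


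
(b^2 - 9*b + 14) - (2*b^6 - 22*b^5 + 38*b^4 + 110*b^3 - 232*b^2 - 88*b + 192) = -2*b^6 + 22*b^5 - 38*b^4 - 110*b^3 + 233*b^2 + 79*b - 178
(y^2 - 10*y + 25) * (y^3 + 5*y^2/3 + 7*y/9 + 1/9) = y^5 - 25*y^4/3 + 82*y^3/9 + 34*y^2 + 55*y/3 + 25/9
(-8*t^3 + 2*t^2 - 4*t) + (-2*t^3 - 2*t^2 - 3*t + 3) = -10*t^3 - 7*t + 3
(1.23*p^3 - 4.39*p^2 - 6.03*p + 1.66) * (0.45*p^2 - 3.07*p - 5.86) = 0.5535*p^5 - 5.7516*p^4 + 3.556*p^3 + 44.9845*p^2 + 30.2396*p - 9.7276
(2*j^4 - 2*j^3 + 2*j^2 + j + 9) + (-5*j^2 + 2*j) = 2*j^4 - 2*j^3 - 3*j^2 + 3*j + 9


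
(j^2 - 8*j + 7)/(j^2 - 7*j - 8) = (-j^2 + 8*j - 7)/(-j^2 + 7*j + 8)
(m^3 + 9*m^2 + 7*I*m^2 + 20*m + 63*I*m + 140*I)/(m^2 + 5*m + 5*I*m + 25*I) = (m^2 + m*(4 + 7*I) + 28*I)/(m + 5*I)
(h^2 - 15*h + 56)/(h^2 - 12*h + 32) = (h - 7)/(h - 4)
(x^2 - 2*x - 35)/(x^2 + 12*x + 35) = (x - 7)/(x + 7)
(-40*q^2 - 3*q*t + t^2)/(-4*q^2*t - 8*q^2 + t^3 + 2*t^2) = (40*q^2 + 3*q*t - t^2)/(4*q^2*t + 8*q^2 - t^3 - 2*t^2)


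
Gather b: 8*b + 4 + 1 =8*b + 5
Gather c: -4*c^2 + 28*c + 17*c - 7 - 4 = -4*c^2 + 45*c - 11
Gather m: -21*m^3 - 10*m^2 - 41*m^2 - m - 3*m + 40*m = -21*m^3 - 51*m^2 + 36*m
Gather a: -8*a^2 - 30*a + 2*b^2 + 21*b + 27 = -8*a^2 - 30*a + 2*b^2 + 21*b + 27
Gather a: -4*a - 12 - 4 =-4*a - 16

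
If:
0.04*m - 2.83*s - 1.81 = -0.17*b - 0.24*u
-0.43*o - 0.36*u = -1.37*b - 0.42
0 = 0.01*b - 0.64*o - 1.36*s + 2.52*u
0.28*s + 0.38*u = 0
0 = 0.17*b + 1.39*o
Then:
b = -0.29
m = 45.89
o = 0.04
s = -0.01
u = 0.01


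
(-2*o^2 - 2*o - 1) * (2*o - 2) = -4*o^3 + 2*o + 2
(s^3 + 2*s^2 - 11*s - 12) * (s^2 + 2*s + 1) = s^5 + 4*s^4 - 6*s^3 - 32*s^2 - 35*s - 12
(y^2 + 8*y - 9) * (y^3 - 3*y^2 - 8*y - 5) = y^5 + 5*y^4 - 41*y^3 - 42*y^2 + 32*y + 45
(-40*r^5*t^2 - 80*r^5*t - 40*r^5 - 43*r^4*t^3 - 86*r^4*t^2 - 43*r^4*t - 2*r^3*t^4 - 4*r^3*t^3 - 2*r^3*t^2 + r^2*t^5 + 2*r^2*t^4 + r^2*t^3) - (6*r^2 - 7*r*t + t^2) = -40*r^5*t^2 - 80*r^5*t - 40*r^5 - 43*r^4*t^3 - 86*r^4*t^2 - 43*r^4*t - 2*r^3*t^4 - 4*r^3*t^3 - 2*r^3*t^2 + r^2*t^5 + 2*r^2*t^4 + r^2*t^3 - 6*r^2 + 7*r*t - t^2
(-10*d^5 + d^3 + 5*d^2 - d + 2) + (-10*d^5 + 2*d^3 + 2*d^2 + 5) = -20*d^5 + 3*d^3 + 7*d^2 - d + 7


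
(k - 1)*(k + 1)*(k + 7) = k^3 + 7*k^2 - k - 7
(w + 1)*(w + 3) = w^2 + 4*w + 3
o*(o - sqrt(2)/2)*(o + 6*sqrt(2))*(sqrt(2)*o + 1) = sqrt(2)*o^4 + 12*o^3 - sqrt(2)*o^2/2 - 6*o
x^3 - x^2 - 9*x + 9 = (x - 3)*(x - 1)*(x + 3)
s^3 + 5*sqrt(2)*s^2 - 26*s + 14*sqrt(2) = (s - sqrt(2))^2*(s + 7*sqrt(2))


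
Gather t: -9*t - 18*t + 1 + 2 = 3 - 27*t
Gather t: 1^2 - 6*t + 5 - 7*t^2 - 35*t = -7*t^2 - 41*t + 6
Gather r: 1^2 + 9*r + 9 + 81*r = 90*r + 10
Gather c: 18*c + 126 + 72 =18*c + 198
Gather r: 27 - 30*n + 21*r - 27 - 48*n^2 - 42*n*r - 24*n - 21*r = -48*n^2 - 42*n*r - 54*n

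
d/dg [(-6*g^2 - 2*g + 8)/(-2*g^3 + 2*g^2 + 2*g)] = (-3*g^4 - 2*g^3 + 10*g^2 - 8*g - 4)/(g^2*(g^4 - 2*g^3 - g^2 + 2*g + 1))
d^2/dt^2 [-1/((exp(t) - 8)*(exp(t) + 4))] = 4*(-exp(3*t) + 3*exp(2*t) - 36*exp(t) + 32)*exp(t)/(exp(6*t) - 12*exp(5*t) - 48*exp(4*t) + 704*exp(3*t) + 1536*exp(2*t) - 12288*exp(t) - 32768)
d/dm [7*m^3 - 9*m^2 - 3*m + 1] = 21*m^2 - 18*m - 3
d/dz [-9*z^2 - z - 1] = -18*z - 1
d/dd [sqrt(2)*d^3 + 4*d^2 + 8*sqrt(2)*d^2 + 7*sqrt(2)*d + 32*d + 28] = 3*sqrt(2)*d^2 + 8*d + 16*sqrt(2)*d + 7*sqrt(2) + 32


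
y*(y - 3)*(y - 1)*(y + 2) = y^4 - 2*y^3 - 5*y^2 + 6*y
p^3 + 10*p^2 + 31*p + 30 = (p + 2)*(p + 3)*(p + 5)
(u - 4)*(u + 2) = u^2 - 2*u - 8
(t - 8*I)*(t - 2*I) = t^2 - 10*I*t - 16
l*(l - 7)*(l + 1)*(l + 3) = l^4 - 3*l^3 - 25*l^2 - 21*l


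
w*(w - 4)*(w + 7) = w^3 + 3*w^2 - 28*w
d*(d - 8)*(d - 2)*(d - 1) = d^4 - 11*d^3 + 26*d^2 - 16*d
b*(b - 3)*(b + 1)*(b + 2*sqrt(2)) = b^4 - 2*b^3 + 2*sqrt(2)*b^3 - 4*sqrt(2)*b^2 - 3*b^2 - 6*sqrt(2)*b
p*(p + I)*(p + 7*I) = p^3 + 8*I*p^2 - 7*p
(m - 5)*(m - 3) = m^2 - 8*m + 15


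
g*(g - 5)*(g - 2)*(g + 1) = g^4 - 6*g^3 + 3*g^2 + 10*g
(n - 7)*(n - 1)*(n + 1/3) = n^3 - 23*n^2/3 + 13*n/3 + 7/3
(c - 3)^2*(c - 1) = c^3 - 7*c^2 + 15*c - 9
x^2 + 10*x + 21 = (x + 3)*(x + 7)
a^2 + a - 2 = (a - 1)*(a + 2)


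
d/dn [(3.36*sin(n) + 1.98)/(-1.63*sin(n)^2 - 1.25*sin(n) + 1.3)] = (5.4768*sin(n)^2 + 6.4548*sin(n) + 6.843)*cos(n)/(2.6569*sin(n)^4 + 4.075*sin(n)^3 - 2.6755*sin(n)^2 - 3.25*sin(n) + 1.69)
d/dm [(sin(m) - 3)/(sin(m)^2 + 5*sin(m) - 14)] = (6*sin(m) + cos(m)^2)*cos(m)/(sin(m)^2 + 5*sin(m) - 14)^2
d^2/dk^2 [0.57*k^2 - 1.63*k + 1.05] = 1.14000000000000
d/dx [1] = 0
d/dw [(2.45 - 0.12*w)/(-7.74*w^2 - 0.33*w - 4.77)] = (-0.9288*w^2 + 37.926*w + 1.3809)/(59.9076*w^4 + 5.1084*w^3 + 73.9485*w^2 + 3.1482*w + 22.7529)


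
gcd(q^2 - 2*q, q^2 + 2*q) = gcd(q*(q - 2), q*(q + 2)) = q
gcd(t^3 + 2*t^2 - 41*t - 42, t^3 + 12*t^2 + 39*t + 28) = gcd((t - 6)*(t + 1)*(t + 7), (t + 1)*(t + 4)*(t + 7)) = t^2 + 8*t + 7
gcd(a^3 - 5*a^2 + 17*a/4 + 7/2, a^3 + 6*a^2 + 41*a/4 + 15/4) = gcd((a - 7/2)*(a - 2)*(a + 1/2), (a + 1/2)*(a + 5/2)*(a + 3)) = a + 1/2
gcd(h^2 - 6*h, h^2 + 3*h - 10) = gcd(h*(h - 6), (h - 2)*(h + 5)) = 1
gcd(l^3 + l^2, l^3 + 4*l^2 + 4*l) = l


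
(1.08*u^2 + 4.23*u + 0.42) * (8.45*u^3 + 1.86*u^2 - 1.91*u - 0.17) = 9.126*u^5 + 37.7523*u^4 + 9.354*u^3 - 7.4817*u^2 - 1.5213*u - 0.0714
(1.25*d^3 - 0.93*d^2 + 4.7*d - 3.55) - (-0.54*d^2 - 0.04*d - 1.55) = 1.25*d^3 - 0.39*d^2 + 4.74*d - 2.0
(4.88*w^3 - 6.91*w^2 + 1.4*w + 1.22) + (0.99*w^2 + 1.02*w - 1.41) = 4.88*w^3 - 5.92*w^2 + 2.42*w - 0.19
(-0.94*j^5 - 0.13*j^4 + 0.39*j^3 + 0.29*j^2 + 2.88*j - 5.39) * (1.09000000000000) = -1.0246*j^5 - 0.1417*j^4 + 0.4251*j^3 + 0.3161*j^2 + 3.1392*j - 5.8751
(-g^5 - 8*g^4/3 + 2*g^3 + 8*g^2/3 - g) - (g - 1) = -g^5 - 8*g^4/3 + 2*g^3 + 8*g^2/3 - 2*g + 1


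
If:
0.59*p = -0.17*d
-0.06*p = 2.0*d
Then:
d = 0.00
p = 0.00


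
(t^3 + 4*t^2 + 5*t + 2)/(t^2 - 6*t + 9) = (t^3 + 4*t^2 + 5*t + 2)/(t^2 - 6*t + 9)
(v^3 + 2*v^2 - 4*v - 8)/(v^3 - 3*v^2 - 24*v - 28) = (v - 2)/(v - 7)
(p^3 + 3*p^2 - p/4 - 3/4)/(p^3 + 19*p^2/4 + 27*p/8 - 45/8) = 2*(4*p^2 - 1)/(8*p^2 + 14*p - 15)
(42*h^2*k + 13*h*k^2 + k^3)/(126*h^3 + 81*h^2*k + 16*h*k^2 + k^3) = k/(3*h + k)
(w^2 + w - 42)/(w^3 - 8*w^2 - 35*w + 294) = (w^2 + w - 42)/(w^3 - 8*w^2 - 35*w + 294)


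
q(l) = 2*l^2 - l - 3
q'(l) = 4*l - 1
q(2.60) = 7.92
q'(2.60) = 9.40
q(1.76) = 1.44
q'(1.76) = 6.04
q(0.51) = -2.99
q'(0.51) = 1.04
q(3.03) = 12.33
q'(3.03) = 11.12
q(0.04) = -3.04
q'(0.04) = -0.84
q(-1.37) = 2.12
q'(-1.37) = -6.48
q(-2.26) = 9.48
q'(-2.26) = -10.04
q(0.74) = -2.64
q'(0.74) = 1.96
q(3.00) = 12.00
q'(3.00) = 11.00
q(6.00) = 63.00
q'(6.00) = 23.00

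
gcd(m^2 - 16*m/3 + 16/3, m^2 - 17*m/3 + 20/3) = m - 4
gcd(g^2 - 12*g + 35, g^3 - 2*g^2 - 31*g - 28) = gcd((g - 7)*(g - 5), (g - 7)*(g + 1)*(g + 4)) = g - 7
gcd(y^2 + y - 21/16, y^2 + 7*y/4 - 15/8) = y - 3/4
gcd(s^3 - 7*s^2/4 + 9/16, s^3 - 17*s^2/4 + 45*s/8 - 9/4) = s^2 - 9*s/4 + 9/8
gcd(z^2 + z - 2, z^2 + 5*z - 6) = z - 1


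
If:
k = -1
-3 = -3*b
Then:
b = 1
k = -1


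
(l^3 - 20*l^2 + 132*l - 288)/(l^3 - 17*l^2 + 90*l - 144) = (l - 6)/(l - 3)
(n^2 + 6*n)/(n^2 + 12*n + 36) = n/(n + 6)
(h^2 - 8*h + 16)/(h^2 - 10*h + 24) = (h - 4)/(h - 6)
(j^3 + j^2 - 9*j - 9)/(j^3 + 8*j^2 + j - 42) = (j^2 - 2*j - 3)/(j^2 + 5*j - 14)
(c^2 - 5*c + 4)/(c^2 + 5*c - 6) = (c - 4)/(c + 6)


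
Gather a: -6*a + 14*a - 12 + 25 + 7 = 8*a + 20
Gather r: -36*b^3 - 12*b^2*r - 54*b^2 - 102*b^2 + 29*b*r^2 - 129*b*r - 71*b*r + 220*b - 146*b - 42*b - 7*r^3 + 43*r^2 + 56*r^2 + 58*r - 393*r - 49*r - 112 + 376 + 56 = -36*b^3 - 156*b^2 + 32*b - 7*r^3 + r^2*(29*b + 99) + r*(-12*b^2 - 200*b - 384) + 320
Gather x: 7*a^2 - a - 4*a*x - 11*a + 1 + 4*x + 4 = 7*a^2 - 12*a + x*(4 - 4*a) + 5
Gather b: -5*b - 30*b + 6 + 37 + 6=49 - 35*b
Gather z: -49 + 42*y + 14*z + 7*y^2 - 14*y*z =7*y^2 + 42*y + z*(14 - 14*y) - 49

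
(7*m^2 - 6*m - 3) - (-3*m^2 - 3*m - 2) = 10*m^2 - 3*m - 1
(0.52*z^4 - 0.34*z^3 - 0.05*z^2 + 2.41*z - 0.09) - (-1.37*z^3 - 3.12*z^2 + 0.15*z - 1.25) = 0.52*z^4 + 1.03*z^3 + 3.07*z^2 + 2.26*z + 1.16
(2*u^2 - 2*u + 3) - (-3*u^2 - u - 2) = 5*u^2 - u + 5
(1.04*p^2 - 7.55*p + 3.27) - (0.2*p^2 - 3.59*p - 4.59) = 0.84*p^2 - 3.96*p + 7.86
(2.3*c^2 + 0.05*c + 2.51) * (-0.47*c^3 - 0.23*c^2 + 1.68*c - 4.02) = -1.081*c^5 - 0.5525*c^4 + 2.6728*c^3 - 9.7393*c^2 + 4.0158*c - 10.0902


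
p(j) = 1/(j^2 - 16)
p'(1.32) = -0.01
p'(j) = -2*j/(j^2 - 16)^2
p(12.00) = 0.01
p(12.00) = 0.01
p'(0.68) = -0.01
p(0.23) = -0.06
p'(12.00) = 0.00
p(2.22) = -0.09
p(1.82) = -0.08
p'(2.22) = -0.04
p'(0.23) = -0.00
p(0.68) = -0.06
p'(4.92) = -0.15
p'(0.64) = -0.01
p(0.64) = -0.06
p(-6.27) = 0.04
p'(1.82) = -0.02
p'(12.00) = 0.00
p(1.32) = -0.07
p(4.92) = 0.12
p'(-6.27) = 0.02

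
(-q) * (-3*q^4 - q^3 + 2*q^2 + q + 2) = 3*q^5 + q^4 - 2*q^3 - q^2 - 2*q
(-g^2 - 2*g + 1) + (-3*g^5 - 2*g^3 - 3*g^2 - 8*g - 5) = -3*g^5 - 2*g^3 - 4*g^2 - 10*g - 4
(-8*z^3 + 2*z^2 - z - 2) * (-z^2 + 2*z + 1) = 8*z^5 - 18*z^4 - 3*z^3 + 2*z^2 - 5*z - 2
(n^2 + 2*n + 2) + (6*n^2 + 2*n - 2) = 7*n^2 + 4*n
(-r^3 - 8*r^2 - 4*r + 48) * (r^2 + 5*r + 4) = -r^5 - 13*r^4 - 48*r^3 - 4*r^2 + 224*r + 192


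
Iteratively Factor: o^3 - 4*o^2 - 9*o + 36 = (o - 4)*(o^2 - 9) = (o - 4)*(o - 3)*(o + 3)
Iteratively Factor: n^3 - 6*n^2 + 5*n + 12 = (n - 3)*(n^2 - 3*n - 4) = (n - 4)*(n - 3)*(n + 1)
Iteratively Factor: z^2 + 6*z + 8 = (z + 4)*(z + 2)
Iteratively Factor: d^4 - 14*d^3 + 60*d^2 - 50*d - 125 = (d - 5)*(d^3 - 9*d^2 + 15*d + 25) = (d - 5)*(d + 1)*(d^2 - 10*d + 25) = (d - 5)^2*(d + 1)*(d - 5)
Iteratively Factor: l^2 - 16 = (l - 4)*(l + 4)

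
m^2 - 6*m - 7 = (m - 7)*(m + 1)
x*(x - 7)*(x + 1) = x^3 - 6*x^2 - 7*x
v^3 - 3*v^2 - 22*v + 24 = (v - 6)*(v - 1)*(v + 4)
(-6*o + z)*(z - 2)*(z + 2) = -6*o*z^2 + 24*o + z^3 - 4*z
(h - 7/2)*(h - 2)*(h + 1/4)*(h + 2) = h^4 - 13*h^3/4 - 39*h^2/8 + 13*h + 7/2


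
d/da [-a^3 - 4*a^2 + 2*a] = -3*a^2 - 8*a + 2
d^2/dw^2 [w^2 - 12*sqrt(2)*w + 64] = 2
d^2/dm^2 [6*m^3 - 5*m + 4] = 36*m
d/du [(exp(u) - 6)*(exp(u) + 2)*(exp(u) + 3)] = (3*exp(2*u) - 2*exp(u) - 24)*exp(u)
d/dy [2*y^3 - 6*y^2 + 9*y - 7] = 6*y^2 - 12*y + 9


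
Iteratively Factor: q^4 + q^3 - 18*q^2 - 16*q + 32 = (q + 2)*(q^3 - q^2 - 16*q + 16) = (q - 1)*(q + 2)*(q^2 - 16) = (q - 1)*(q + 2)*(q + 4)*(q - 4)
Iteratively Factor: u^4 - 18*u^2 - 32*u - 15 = (u + 3)*(u^3 - 3*u^2 - 9*u - 5) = (u - 5)*(u + 3)*(u^2 + 2*u + 1) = (u - 5)*(u + 1)*(u + 3)*(u + 1)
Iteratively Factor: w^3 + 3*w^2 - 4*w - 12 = (w + 3)*(w^2 - 4) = (w + 2)*(w + 3)*(w - 2)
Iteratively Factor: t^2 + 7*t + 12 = (t + 4)*(t + 3)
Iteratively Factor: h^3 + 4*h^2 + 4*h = (h)*(h^2 + 4*h + 4) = h*(h + 2)*(h + 2)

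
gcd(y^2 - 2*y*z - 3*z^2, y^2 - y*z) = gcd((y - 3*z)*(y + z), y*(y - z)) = 1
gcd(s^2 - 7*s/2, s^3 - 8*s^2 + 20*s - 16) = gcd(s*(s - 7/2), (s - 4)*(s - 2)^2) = 1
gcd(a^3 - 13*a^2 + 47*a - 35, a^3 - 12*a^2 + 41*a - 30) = a^2 - 6*a + 5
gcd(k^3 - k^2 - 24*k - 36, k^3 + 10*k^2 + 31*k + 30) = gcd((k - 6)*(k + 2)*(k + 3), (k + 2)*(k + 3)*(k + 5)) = k^2 + 5*k + 6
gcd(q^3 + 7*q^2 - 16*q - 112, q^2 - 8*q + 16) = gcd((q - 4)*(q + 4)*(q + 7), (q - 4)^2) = q - 4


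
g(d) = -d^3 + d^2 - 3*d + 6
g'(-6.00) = -123.00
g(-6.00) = 276.00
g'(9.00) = -228.00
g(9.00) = -669.00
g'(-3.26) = -41.40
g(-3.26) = 61.05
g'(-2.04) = -19.56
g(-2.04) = 24.77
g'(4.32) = -50.35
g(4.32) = -68.92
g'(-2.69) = -30.09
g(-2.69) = 40.77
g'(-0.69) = -5.81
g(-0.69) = 8.87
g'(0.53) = -2.78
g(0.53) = 4.54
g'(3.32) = -29.43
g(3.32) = -29.53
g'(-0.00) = -3.00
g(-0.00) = 6.00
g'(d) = -3*d^2 + 2*d - 3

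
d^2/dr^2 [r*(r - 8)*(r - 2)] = 6*r - 20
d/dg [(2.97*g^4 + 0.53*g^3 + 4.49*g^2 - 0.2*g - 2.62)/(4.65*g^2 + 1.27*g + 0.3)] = (27.621*g^5 + 13.7802*g^4 + 4.9102*g^3 + 7.1093*g^2 + 27.06*g + 3.2674)/(21.6225*g^4 + 11.811*g^3 + 4.4029*g^2 + 0.762*g + 0.09)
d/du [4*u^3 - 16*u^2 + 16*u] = 12*u^2 - 32*u + 16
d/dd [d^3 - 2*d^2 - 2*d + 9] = 3*d^2 - 4*d - 2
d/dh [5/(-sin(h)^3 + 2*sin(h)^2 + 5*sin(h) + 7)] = 5*(3*sin(h)^2 - 4*sin(h) - 5)*cos(h)/(sin(h)^3 - 2*sin(h)^2 - 5*sin(h) - 7)^2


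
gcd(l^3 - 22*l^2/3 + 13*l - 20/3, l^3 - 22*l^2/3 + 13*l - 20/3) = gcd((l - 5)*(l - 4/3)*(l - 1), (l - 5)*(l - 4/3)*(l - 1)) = l^3 - 22*l^2/3 + 13*l - 20/3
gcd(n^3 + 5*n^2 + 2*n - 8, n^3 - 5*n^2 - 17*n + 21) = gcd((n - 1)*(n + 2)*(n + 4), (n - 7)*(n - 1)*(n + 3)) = n - 1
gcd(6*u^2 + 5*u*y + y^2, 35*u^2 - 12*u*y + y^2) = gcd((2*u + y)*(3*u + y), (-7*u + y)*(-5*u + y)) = 1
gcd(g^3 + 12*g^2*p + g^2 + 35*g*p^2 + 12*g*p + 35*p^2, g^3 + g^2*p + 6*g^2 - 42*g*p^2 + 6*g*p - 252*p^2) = g + 7*p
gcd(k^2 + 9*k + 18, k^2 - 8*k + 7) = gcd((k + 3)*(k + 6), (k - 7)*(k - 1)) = 1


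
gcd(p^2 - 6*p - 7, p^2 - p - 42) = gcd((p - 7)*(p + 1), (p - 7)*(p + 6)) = p - 7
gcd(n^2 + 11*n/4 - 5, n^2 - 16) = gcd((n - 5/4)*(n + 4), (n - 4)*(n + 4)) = n + 4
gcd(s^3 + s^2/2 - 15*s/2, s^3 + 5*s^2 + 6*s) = s^2 + 3*s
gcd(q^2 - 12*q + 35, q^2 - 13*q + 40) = q - 5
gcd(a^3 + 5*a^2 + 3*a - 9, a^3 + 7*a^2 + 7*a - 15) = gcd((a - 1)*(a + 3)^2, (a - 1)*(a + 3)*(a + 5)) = a^2 + 2*a - 3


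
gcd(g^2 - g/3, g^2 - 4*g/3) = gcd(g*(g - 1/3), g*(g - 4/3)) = g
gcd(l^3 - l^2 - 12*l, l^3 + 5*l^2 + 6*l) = l^2 + 3*l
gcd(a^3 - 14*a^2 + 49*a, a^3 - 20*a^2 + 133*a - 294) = a^2 - 14*a + 49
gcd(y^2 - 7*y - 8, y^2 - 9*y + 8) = y - 8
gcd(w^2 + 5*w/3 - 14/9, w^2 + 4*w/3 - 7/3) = w + 7/3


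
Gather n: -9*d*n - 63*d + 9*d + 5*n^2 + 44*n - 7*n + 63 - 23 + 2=-54*d + 5*n^2 + n*(37 - 9*d) + 42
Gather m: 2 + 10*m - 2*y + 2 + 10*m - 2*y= 20*m - 4*y + 4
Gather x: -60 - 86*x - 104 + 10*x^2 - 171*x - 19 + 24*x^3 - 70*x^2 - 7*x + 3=24*x^3 - 60*x^2 - 264*x - 180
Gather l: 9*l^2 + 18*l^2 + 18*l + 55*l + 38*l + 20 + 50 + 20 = 27*l^2 + 111*l + 90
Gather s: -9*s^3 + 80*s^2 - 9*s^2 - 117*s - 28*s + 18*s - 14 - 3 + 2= -9*s^3 + 71*s^2 - 127*s - 15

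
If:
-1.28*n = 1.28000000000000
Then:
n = -1.00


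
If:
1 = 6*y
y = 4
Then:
No Solution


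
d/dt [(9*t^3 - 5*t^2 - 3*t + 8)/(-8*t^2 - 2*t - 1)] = (-72*t^4 - 36*t^3 - 41*t^2 + 138*t + 19)/(64*t^4 + 32*t^3 + 20*t^2 + 4*t + 1)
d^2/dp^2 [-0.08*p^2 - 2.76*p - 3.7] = -0.160000000000000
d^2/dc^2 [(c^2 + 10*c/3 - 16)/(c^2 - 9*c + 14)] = 2*(37*c^3 - 270*c^2 + 876*c - 1368)/(3*(c^6 - 27*c^5 + 285*c^4 - 1485*c^3 + 3990*c^2 - 5292*c + 2744))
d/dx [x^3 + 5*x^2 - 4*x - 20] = 3*x^2 + 10*x - 4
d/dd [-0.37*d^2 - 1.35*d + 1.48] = -0.74*d - 1.35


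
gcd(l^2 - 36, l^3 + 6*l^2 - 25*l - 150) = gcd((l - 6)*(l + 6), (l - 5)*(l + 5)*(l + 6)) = l + 6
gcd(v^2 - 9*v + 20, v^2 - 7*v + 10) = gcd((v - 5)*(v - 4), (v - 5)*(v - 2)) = v - 5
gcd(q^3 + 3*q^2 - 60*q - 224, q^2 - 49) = q + 7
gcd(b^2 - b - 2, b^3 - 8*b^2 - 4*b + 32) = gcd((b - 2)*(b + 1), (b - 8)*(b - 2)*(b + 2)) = b - 2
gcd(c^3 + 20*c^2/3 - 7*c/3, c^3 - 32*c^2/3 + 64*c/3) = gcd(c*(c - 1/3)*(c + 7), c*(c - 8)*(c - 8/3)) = c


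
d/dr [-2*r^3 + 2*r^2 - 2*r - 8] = -6*r^2 + 4*r - 2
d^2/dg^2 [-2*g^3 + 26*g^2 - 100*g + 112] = 52 - 12*g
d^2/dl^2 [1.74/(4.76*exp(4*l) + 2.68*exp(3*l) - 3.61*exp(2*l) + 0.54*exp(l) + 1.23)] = ((-132.5184*exp(3*l) - 41.9688*exp(2*l) + 25.1256*exp(l) - 0.9396)*(4.76*exp(4*l) + 2.68*exp(3*l) - 3.61*exp(2*l) + 0.54*exp(l) + 1.23) + 1.74*(19.04*exp(3*l) + 8.04*exp(2*l) - 7.22*exp(l) + 0.54)*(38.08*exp(3*l) + 16.08*exp(2*l) - 14.44*exp(l) + 1.08)*exp(l))*exp(l)/(4.76*exp(4*l) + 2.68*exp(3*l) - 3.61*exp(2*l) + 0.54*exp(l) + 1.23)^3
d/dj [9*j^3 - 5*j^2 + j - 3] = 27*j^2 - 10*j + 1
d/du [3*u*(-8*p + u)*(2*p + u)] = -48*p^2 - 36*p*u + 9*u^2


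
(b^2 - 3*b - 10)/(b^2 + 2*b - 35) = (b + 2)/(b + 7)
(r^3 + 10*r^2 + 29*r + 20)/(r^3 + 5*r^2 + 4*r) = (r + 5)/r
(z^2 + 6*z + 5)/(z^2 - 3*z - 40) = (z + 1)/(z - 8)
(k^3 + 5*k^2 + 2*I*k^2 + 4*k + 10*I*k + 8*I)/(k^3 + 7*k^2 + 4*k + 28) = (k^2 + 5*k + 4)/(k^2 + k*(7 - 2*I) - 14*I)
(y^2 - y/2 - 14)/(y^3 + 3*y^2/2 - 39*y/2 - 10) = (2*y + 7)/(2*y^2 + 11*y + 5)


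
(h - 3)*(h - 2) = h^2 - 5*h + 6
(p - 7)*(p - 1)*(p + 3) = p^3 - 5*p^2 - 17*p + 21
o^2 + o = o*(o + 1)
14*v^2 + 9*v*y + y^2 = (2*v + y)*(7*v + y)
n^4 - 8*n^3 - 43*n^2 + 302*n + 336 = (n - 8)*(n - 7)*(n + 1)*(n + 6)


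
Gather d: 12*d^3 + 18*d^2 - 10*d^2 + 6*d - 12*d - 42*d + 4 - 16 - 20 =12*d^3 + 8*d^2 - 48*d - 32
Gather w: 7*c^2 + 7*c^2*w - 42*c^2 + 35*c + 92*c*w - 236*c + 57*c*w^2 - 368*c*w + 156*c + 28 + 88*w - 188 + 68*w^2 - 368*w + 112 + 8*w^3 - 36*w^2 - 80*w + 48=-35*c^2 - 45*c + 8*w^3 + w^2*(57*c + 32) + w*(7*c^2 - 276*c - 360)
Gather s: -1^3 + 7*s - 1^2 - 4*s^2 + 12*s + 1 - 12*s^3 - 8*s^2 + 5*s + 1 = -12*s^3 - 12*s^2 + 24*s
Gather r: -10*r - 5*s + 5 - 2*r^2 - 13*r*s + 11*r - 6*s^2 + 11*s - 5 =-2*r^2 + r*(1 - 13*s) - 6*s^2 + 6*s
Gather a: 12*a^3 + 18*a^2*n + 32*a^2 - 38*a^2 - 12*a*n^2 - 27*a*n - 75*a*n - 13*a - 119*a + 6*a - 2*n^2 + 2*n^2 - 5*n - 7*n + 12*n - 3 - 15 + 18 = 12*a^3 + a^2*(18*n - 6) + a*(-12*n^2 - 102*n - 126)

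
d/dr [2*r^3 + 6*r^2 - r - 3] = 6*r^2 + 12*r - 1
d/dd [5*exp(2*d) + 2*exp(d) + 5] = (10*exp(d) + 2)*exp(d)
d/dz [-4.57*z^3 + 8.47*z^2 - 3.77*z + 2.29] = -13.71*z^2 + 16.94*z - 3.77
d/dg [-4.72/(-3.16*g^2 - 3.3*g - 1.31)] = (-29.8304*g - 15.576)/(3.16*g^2 + 3.3*g + 1.31)^2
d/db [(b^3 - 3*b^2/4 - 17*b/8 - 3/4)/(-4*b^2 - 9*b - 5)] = (-32*b^4 - 144*b^3 - 134*b^2 + 12*b + 31)/(8*(16*b^4 + 72*b^3 + 121*b^2 + 90*b + 25))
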